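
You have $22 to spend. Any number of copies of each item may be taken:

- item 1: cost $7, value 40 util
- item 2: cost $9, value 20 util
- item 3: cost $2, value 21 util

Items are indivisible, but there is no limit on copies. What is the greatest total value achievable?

Best value-per-unit is item 3 at 21/2, and filling with it alone uses cost 11×2=22. No mix of the others beats 11×21 = 231.

231 util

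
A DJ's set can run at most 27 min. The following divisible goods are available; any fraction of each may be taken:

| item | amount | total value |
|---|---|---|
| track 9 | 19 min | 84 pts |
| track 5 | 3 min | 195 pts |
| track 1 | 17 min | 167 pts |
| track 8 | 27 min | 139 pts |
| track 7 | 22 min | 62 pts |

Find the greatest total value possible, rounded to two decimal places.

398.04

Take in order of value per unit:
- track 5 (195/3 per unit): all 3 → value 195, running total 195.00
- track 1 (167/17 per unit): all 17 → value 167, running total 362.00
- track 8 (139/27 per unit): 7 of 27 → value 7×139/27 = 36.0370, running total 398.04
Total 398.04.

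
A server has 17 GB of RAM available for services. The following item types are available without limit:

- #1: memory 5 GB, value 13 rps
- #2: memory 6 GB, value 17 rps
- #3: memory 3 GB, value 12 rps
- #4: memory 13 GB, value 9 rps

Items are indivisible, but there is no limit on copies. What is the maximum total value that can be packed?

Best value-per-unit is #3 at 12/3; filling with it alone gives 5×12 = 60.
Optimal mix: 1×#1 + 4×#3 → memory 17, value 61.

61 rps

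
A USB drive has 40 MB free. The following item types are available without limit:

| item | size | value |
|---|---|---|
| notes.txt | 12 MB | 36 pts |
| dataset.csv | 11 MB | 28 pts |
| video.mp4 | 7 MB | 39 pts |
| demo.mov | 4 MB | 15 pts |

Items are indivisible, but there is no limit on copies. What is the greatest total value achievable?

210 pts

Best value-per-unit is video.mp4 at 39/7; filling with it alone gives 5×39 = 195.
Optimal mix: 5×video.mp4 + 1×demo.mov → size 39, value 210.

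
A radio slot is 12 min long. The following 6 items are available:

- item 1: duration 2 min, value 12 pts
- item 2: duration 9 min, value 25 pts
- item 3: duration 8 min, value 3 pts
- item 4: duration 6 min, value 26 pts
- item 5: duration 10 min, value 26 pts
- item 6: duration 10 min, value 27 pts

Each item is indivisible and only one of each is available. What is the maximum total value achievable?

This is a 0/1 knapsack; check combinations near the capacity.
- item 1+item 6: duration 2+10=12, value 12+27=39
- item 1+item 4: duration 2+6=8, value 12+26=38
- item 1+item 5: duration 2+10=12, value 12+26=38
Best: 39 pts.

39 pts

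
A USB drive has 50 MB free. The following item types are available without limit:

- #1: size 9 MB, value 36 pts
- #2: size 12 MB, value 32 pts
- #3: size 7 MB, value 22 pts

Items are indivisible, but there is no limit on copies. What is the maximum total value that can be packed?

188 pts

Best value-per-unit is #1 at 36/9; filling with it alone gives 5×36 = 180.
Optimal mix: 4×#1 + 2×#3 → size 50, value 188.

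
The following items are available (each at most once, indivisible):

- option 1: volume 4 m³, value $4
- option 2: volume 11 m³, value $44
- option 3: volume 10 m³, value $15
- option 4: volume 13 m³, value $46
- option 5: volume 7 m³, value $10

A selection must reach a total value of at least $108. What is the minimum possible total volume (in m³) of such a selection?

Subsets with value ≥ 108, sorted by total volume:
- option 1+option 2+option 3+option 4: volume 38, value 109
- option 2+option 3+option 4+option 5: volume 41, value 115
Minimum volume: 38 m³.

38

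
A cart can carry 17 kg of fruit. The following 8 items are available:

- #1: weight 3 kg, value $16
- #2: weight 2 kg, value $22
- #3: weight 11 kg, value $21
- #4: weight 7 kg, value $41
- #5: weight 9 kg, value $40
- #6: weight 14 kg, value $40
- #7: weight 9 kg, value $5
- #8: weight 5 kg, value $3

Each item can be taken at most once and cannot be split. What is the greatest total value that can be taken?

$82

Check high-value combinations within 17 kg:
- #1+#2+#4+#8: weight 3+2+7+5=17, value 16+22+41+3=82
- #4+#5: weight 7+9=16, value 41+40=81
- #1+#2+#4: weight 3+2+7=12, value 16+22+41=79
Best: $82.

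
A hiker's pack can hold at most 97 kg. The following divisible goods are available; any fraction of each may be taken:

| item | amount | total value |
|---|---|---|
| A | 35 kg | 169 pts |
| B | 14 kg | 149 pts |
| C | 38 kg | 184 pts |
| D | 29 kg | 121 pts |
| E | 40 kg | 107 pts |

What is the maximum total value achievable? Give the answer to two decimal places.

Take in order of value per unit:
- B (149/14 per unit): all 14 → value 149, running total 149.00
- C (184/38 per unit): all 38 → value 184, running total 333.00
- A (169/35 per unit): all 35 → value 169, running total 502.00
- D (121/29 per unit): 10 of 29 → value 10×121/29 = 41.7241, running total 543.72
Total 543.72.

543.72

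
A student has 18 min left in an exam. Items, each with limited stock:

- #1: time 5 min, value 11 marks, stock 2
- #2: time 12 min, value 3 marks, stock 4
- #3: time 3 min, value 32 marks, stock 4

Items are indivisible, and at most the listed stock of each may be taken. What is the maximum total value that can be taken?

139 marks

Best selections within time 18 and stock limits:
- 1×#1 + 4×#3: time 17, value 139
- 4×#3: time 12, value 128
- 1×#1 + 3×#3: time 14, value 107
- 3×#3: time 9, value 96
Best: 139 marks.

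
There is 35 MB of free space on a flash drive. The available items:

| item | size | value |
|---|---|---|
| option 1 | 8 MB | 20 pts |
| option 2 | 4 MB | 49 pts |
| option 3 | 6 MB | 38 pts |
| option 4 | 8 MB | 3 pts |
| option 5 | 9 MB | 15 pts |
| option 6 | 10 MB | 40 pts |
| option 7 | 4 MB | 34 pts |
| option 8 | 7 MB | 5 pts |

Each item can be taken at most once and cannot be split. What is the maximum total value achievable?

Check high-value combinations within 35 MB:
- option 1+option 2+option 3+option 6+option 7: size 8+4+6+10+4=32, value 20+49+38+40+34=181
- option 2+option 3+option 5+option 6+option 7: size 4+6+9+10+4=33, value 49+38+15+40+34=176
- option 2+option 3+option 6+option 7+option 8: size 4+6+10+4+7=31, value 49+38+40+34+5=166
- option 2+option 3+option 4+option 6+option 7: size 4+6+8+10+4=32, value 49+38+3+40+34=164
Best: 181 pts.

181 pts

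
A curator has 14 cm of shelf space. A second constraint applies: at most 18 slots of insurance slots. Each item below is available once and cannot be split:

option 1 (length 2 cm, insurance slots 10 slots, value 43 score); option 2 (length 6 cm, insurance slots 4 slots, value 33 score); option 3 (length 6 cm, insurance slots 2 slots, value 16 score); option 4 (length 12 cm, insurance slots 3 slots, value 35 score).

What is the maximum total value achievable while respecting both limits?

92 score

Feasible sets respecting both limits:
- option 1+option 2+option 3: length 14, insurance slots 16, value 92
- option 1+option 4: length 14, insurance slots 13, value 78
- option 1+option 2: length 8, insurance slots 14, value 76
Best: 92 score.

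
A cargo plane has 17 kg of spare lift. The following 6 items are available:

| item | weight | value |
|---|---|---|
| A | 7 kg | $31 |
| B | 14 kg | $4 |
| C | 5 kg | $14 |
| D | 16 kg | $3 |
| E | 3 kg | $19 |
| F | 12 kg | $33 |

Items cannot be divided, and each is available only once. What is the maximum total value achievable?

$64

Check high-value combinations within 17 kg:
- A+C+E: weight 7+5+3=15, value 31+14+19=64
- E+F: weight 3+12=15, value 19+33=52
- A+E: weight 7+3=10, value 31+19=50
Best: $64.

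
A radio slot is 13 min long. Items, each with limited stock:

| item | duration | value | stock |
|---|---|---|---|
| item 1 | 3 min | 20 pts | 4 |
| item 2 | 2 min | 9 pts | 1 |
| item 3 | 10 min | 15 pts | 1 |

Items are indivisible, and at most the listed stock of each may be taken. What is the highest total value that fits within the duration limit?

80 pts

Top feasible selections:
- 4×item 1: duration 12, value 80
- 3×item 1 + 1×item 2: duration 11, value 69
- 3×item 1: duration 9, value 60
- 2×item 1 + 1×item 2: duration 8, value 49
Best: 80 pts.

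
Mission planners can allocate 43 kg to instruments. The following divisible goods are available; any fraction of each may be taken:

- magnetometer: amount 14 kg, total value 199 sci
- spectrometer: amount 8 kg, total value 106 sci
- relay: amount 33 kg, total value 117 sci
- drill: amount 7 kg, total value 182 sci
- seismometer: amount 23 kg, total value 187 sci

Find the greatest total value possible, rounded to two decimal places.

Take in order of value per unit:
- drill (182/7 per unit): all 7 → value 182, running total 182.00
- magnetometer (199/14 per unit): all 14 → value 199, running total 381.00
- spectrometer (106/8 per unit): all 8 → value 106, running total 487.00
- seismometer (187/23 per unit): 14 of 23 → value 14×187/23 = 113.8261, running total 600.83
Total 600.83.

600.83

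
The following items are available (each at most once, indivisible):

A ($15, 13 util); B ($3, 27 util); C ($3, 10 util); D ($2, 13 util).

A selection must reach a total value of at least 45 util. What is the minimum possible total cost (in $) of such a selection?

8

Subsets with value ≥ 45, sorted by total cost:
- B+C+D: cost 8, value 50
- A+B+D: cost 20, value 53
- A+B+C: cost 21, value 50
Minimum cost: 8 $.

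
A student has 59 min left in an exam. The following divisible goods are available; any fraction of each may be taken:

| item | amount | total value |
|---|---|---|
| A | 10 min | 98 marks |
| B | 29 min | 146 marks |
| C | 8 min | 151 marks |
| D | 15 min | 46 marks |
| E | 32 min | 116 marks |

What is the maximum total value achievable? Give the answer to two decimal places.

438.50

Take in order of value per unit:
- C (151/8 per unit): all 8 → value 151, running total 151.00
- A (98/10 per unit): all 10 → value 98, running total 249.00
- B (146/29 per unit): all 29 → value 146, running total 395.00
- E (116/32 per unit): 12 of 32 → value 12×116/32 = 43.5000, running total 438.50
Total 438.50.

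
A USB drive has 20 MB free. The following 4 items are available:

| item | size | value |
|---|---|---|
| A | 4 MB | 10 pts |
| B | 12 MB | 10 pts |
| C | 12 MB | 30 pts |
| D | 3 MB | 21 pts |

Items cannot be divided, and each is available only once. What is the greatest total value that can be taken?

Check high-value combinations within 20 MB:
- A+C+D: size 4+12+3=19, value 10+30+21=61
- C+D: size 12+3=15, value 30+21=51
- A+B+D: size 4+12+3=19, value 10+10+21=41
- A+C: size 4+12=16, value 10+30=40
Best: 61 pts.

61 pts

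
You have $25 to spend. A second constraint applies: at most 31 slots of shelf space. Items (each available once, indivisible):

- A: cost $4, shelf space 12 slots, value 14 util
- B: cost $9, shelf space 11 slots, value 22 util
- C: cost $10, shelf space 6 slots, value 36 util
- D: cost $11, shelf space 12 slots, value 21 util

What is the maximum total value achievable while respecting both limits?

72 util

Feasible sets respecting both limits:
- A+B+C: cost 23, shelf space 29, value 72
- A+C+D: cost 25, shelf space 30, value 71
- B+C: cost 19, shelf space 17, value 58
- C+D: cost 21, shelf space 18, value 57
Best: 72 util.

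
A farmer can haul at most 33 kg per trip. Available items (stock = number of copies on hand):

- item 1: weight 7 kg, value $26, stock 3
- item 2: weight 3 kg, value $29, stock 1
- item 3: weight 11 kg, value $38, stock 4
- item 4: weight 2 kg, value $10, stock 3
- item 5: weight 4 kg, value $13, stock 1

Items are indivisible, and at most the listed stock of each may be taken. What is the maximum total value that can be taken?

$140

Top feasible selections:
- 3×item 1 + 1×item 2 + 2×item 4 + 1×item 5: weight 32, value 140
- 2×item 1 + 1×item 2 + 1×item 3 + 2×item 4: weight 32, value 139
Best: $140.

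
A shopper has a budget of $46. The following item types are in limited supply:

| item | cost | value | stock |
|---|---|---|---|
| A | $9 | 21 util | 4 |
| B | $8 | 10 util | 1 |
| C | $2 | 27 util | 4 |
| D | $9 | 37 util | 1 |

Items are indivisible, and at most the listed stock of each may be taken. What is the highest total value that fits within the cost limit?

208 util

Best selections within cost 46 and stock limits:
- 3×A + 4×C + 1×D: cost 44, value 208
- 2×A + 1×B + 4×C + 1×D: cost 43, value 197
Best: 208 util.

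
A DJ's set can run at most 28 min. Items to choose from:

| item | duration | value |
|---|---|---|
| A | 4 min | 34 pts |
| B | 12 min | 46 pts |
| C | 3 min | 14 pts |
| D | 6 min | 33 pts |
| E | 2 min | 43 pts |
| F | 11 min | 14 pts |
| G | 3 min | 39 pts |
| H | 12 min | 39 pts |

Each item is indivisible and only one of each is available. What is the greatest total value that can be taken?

Check high-value combinations within 28 min:
- A+B+D+E+G: duration 4+12+6+2+3=27, value 34+46+33+43+39=195
- A+D+E+G+H: duration 4+6+2+3+12=27, value 34+33+43+39+39=188
- A+B+C+E+G: duration 4+12+3+2+3=24, value 34+46+14+43+39=176
Best: 195 pts.

195 pts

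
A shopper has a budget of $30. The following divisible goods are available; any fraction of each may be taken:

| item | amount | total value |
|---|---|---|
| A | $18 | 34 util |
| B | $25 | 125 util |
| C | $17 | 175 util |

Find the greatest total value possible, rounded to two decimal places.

Take in order of value per unit:
- C (175/17 per unit): all 17 → value 175, running total 175.00
- B (125/25 per unit): 13 of 25 → value 13×125/25 = 65.0000, running total 240.00
Total 240.00.

240.00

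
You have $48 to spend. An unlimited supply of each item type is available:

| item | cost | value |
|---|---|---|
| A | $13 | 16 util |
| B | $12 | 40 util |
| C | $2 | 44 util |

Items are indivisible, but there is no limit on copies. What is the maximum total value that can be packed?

Best value-per-unit is C at 44/2, and filling with it alone uses cost 24×2=48. No mix of the others beats 24×44 = 1056.

1056 util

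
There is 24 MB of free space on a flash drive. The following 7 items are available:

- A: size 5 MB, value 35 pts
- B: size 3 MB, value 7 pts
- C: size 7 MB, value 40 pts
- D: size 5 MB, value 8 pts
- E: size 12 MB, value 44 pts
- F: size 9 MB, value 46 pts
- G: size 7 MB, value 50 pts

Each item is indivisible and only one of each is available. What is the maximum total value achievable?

Check high-value combinations within 24 MB:
- A+B+F+G: size 5+3+9+7=24, value 35+7+46+50=138
- C+F+G: size 7+9+7=23, value 40+46+50=136
- A+C+D+G: size 5+7+5+7=24, value 35+40+8+50=133
- A+B+C+G: size 5+3+7+7=22, value 35+7+40+50=132
Best: 138 pts.

138 pts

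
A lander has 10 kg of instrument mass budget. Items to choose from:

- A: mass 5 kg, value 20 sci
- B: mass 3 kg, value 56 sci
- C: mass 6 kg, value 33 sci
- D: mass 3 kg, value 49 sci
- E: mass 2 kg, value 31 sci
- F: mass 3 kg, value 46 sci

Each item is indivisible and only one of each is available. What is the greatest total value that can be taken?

151 sci

This is a 0/1 knapsack; check combinations near the capacity.
- B+D+F: mass 3+3+3=9, value 56+49+46=151
- B+D+E: mass 3+3+2=8, value 56+49+31=136
- B+E+F: mass 3+2+3=8, value 56+31+46=133
Best: 151 sci.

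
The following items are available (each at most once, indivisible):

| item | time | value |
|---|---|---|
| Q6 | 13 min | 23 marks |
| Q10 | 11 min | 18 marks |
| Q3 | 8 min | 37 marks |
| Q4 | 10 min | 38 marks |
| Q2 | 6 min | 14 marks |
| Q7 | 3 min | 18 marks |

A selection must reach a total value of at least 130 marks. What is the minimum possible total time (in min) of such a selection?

40

Subsets with value ≥ 130, sorted by total time:
- Q6+Q3+Q4+Q2+Q7: time 40, value 130
- Q6+Q10+Q3+Q4+Q7: time 45, value 134
Minimum time: 40 min.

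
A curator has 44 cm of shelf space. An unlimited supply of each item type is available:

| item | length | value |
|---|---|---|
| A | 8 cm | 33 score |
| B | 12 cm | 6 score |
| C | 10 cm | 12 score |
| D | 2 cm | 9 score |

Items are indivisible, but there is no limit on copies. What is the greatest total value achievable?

Best value-per-unit is D at 9/2, and filling with it alone uses length 22×2=44. No mix of the others beats 22×9 = 198.

198 score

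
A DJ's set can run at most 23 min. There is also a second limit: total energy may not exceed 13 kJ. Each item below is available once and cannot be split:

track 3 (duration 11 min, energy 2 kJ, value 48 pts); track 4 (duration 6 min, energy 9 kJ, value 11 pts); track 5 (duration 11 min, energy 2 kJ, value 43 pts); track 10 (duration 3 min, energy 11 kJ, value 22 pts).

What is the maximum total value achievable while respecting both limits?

Feasible sets respecting both limits:
- track 3+track 5: duration 22, energy 4, value 91
- track 3+track 10: duration 14, energy 13, value 70
- track 5+track 10: duration 14, energy 13, value 65
- track 3+track 4: duration 17, energy 11, value 59
Best: 91 pts.

91 pts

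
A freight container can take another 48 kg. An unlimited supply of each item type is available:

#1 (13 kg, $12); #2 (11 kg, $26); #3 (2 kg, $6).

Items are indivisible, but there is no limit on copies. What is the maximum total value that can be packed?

$144

Best value-per-unit is #3 at 6/2, and filling with it alone uses weight 24×2=48. No mix of the others beats 24×6 = 144.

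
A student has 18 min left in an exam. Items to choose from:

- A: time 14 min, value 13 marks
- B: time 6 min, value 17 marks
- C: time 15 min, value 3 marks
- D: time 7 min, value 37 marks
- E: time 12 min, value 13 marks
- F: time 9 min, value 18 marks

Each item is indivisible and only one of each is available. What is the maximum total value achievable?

55 marks

This is a 0/1 knapsack; check combinations near the capacity.
- D+F: time 7+9=16, value 37+18=55
- B+D: time 6+7=13, value 17+37=54
- D: time 7, value 37
- B+F: time 6+9=15, value 17+18=35
- B+E: time 6+12=18, value 17+13=30
Best: 55 marks.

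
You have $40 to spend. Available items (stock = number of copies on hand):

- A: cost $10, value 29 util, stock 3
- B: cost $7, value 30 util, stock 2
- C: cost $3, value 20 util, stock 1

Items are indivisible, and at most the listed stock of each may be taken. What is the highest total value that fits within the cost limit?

138 util

Best selections within cost 40 and stock limits:
- 2×A + 2×B + 1×C: cost 37, value 138
- 3×A + 1×B + 1×C: cost 40, value 137
- 2×A + 2×B: cost 34, value 118
- 3×A + 1×B: cost 37, value 117
Best: 138 util.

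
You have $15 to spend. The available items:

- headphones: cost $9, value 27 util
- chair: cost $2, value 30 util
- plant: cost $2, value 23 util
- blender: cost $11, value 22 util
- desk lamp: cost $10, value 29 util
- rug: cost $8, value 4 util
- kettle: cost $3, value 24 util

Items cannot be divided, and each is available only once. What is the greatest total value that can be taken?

Check high-value combinations within $15:
- chair+desk lamp+kettle: cost 2+10+3=15, value 30+29+24=83
- chair+plant+desk lamp: cost 2+2+10=14, value 30+23+29=82
- headphones+chair+kettle: cost 9+2+3=14, value 27+30+24=81
- chair+plant+rug+kettle: cost 2+2+8+3=15, value 30+23+4+24=81
Best: 83 util.

83 util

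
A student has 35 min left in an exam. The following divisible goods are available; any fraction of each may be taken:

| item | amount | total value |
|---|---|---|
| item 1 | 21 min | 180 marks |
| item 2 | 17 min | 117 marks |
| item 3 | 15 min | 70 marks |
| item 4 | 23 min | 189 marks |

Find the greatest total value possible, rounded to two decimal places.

295.04

Take in order of value per unit:
- item 1 (180/21 per unit): all 21 → value 180, running total 180.00
- item 4 (189/23 per unit): 14 of 23 → value 14×189/23 = 115.0435, running total 295.04
Total 295.04.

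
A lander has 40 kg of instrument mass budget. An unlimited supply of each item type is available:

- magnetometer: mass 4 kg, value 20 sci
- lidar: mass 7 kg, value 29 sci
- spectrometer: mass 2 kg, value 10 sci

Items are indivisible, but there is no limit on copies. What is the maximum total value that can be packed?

Best value-per-unit is magnetometer at 20/4, and filling with it alone uses mass 10×4=40. No mix of the others beats 10×20 = 200.

200 sci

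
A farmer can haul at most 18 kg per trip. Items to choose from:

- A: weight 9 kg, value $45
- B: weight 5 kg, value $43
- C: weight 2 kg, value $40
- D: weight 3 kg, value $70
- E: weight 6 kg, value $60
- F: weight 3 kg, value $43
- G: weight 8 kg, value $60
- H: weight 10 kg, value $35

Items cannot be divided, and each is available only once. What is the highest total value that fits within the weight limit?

$216

Check high-value combinations within 18 kg:
- B+D+E+F: weight 5+3+6+3=17, value 43+70+60+43=216
- C+D+E+F: weight 2+3+6+3=14, value 40+70+60+43=213
- B+C+D+E: weight 5+2+3+6=16, value 43+40+70+60=213
Best: $216.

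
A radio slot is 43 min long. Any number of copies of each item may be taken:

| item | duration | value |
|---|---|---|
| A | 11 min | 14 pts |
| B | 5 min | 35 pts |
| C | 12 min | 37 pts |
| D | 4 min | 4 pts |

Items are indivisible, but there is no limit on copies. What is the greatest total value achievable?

Best value-per-unit is B at 35/5, and filling with it alone uses duration 8×5=40. No mix of the others beats 8×35 = 280.

280 pts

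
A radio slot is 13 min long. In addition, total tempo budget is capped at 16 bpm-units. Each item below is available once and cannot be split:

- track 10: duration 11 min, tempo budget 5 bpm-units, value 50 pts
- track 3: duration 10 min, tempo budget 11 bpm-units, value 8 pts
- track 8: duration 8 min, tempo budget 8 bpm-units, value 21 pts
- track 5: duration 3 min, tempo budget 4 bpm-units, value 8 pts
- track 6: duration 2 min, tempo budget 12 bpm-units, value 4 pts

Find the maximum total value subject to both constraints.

Feasible sets respecting both limits:
- track 10: duration 11, tempo budget 5, value 50
- track 8+track 5: duration 11, tempo budget 12, value 29
- track 8: duration 8, tempo budget 8, value 21
Best: 50 pts.

50 pts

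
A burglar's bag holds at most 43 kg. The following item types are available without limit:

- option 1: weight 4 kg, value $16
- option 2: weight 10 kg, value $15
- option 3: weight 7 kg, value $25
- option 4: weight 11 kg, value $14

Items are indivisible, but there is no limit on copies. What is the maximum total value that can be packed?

$169

Best value-per-unit is option 1 at 16/4; filling with it alone gives 10×16 = 160.
Optimal mix: 9×option 1 + 1×option 3 → weight 43, value 169.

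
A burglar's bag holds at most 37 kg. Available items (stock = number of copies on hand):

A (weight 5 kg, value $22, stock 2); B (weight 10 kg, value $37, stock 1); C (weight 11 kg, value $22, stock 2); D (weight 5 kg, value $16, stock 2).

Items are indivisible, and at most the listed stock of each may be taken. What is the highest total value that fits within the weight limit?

Top feasible selections:
- 2×A + 1×B + 1×C + 1×D: weight 36, value 119
- 2×A + 1×B + 2×D: weight 30, value 113
- 1×A + 1×B + 1×C + 2×D: weight 36, value 113
Best: $119.

$119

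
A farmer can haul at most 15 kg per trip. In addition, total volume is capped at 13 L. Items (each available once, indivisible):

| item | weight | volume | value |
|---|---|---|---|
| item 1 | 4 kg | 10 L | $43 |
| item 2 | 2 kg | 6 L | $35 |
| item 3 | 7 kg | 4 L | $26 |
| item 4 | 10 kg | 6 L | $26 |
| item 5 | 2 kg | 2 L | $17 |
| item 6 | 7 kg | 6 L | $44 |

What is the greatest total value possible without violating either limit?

Feasible sets respecting both limits:
- item 2+item 6: weight 9, volume 12, value 79
- item 2+item 3+item 5: weight 11, volume 12, value 78
- item 3+item 6: weight 14, volume 10, value 70
- item 2+item 3: weight 9, volume 10, value 61
Best: $79.

$79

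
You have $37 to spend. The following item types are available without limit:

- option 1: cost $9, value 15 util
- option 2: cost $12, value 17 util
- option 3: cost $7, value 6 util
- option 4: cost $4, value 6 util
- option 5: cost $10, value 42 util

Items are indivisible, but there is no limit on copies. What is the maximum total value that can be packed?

Best value-per-unit is option 5 at 42/10; filling with it alone gives 3×42 = 126.
Optimal mix: 1×option 3 + 3×option 5 → cost 37, value 132.

132 util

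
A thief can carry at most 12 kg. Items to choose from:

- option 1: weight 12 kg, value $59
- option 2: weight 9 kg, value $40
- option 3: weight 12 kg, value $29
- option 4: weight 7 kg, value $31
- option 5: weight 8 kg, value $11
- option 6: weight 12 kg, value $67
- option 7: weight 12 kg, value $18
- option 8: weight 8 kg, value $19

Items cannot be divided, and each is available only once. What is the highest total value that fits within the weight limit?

This is a 0/1 knapsack; check combinations near the capacity.
- option 6: weight 12, value 67
- option 1: weight 12, value 59
- option 2: weight 9, value 40
- option 4: weight 7, value 31
Best: $67.

$67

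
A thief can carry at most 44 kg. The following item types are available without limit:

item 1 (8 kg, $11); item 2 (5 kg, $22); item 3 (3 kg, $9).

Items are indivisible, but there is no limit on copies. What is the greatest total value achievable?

$185

Best value-per-unit is item 2 at 22/5; filling with it alone gives 8×22 = 176.
Optimal mix: 8×item 2 + 1×item 3 → weight 43, value 185.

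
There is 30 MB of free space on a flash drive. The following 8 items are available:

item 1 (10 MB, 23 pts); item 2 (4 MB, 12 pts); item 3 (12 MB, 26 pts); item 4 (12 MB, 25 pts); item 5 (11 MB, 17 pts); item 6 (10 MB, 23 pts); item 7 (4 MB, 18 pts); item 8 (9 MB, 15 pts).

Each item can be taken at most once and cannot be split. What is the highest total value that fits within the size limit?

Check high-value combinations within 30 MB:
- item 1+item 2+item 3+item 7: size 10+4+12+4=30, value 23+12+26+18=79
- item 2+item 3+item 6+item 7: size 4+12+10+4=30, value 12+26+23+18=79
- item 1+item 2+item 4+item 7: size 10+4+12+4=30, value 23+12+25+18=78
- item 2+item 4+item 6+item 7: size 4+12+10+4=30, value 12+25+23+18=78
Best: 79 pts.

79 pts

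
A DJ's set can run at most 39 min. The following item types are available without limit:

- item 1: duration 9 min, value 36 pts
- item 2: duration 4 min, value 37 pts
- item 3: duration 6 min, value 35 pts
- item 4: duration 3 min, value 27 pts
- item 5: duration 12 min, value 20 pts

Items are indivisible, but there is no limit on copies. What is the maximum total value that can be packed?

360 pts

Best value-per-unit is item 2 at 37/4; filling with it alone gives 9×37 = 333.
Optimal mix: 9×item 2 + 1×item 4 → duration 39, value 360.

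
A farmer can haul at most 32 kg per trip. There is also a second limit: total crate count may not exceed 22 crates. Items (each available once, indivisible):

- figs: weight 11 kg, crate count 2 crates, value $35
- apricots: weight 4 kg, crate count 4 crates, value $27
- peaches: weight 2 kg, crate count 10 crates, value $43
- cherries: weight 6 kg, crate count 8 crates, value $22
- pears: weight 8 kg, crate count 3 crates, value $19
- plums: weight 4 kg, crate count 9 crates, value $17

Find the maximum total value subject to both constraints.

$124

Feasible sets respecting both limits:
- figs+apricots+peaches+pears: weight 25, crate count 19, value 124
- figs+apricots+peaches: weight 17, crate count 16, value 105
- figs+apricots+cherries+pears: weight 29, crate count 17, value 103
- figs+peaches+cherries: weight 19, crate count 20, value 100
Best: $124.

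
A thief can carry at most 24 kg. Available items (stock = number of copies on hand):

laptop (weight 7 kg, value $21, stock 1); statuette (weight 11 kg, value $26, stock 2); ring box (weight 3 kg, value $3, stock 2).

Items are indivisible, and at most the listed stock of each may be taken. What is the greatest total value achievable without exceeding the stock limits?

Best selections within weight 24 and stock limits:
- 1×laptop + 1×statuette + 2×ring box: weight 24, value 53
- 2×statuette: weight 22, value 52
- 1×laptop + 1×statuette + 1×ring box: weight 21, value 50
Best: $53.

$53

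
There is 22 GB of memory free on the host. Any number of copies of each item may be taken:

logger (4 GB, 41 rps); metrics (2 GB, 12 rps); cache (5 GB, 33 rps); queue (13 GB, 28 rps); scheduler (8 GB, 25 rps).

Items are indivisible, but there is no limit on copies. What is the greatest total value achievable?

217 rps

Best value-per-unit is logger at 41/4; filling with it alone gives 5×41 = 205.
Optimal mix: 5×logger + 1×metrics → memory 22, value 217.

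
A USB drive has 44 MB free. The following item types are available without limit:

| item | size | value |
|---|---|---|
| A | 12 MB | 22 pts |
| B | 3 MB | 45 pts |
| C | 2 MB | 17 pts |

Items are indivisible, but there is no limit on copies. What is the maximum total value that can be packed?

647 pts

Best value-per-unit is B at 45/3; filling with it alone gives 14×45 = 630.
Optimal mix: 14×B + 1×C → size 44, value 647.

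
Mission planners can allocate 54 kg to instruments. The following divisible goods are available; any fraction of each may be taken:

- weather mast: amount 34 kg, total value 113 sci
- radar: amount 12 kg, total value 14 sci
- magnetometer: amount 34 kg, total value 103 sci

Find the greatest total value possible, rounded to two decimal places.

Take in order of value per unit:
- weather mast (113/34 per unit): all 34 → value 113, running total 113.00
- magnetometer (103/34 per unit): 20 of 34 → value 20×103/34 = 60.5882, running total 173.59
Total 173.59.

173.59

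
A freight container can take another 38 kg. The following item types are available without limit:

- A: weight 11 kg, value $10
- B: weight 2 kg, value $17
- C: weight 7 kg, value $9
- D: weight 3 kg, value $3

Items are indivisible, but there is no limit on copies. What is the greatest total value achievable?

$323

Best value-per-unit is B at 17/2, and filling with it alone uses weight 19×2=38. No mix of the others beats 19×17 = 323.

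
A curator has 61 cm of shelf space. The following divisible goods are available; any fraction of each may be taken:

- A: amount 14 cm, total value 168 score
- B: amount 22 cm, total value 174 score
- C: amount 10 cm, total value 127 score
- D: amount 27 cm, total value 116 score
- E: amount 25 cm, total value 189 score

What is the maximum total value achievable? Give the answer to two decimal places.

582.40

Take in order of value per unit:
- C (127/10 per unit): all 10 → value 127, running total 127.00
- A (168/14 per unit): all 14 → value 168, running total 295.00
- B (174/22 per unit): all 22 → value 174, running total 469.00
- E (189/25 per unit): 15 of 25 → value 15×189/25 = 113.4000, running total 582.40
Total 582.40.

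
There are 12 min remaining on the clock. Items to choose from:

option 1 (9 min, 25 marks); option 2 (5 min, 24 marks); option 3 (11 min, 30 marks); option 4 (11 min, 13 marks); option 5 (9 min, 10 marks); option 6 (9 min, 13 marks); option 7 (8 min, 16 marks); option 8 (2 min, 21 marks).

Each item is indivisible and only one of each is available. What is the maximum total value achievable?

46 marks

This is a 0/1 knapsack; check combinations near the capacity.
- option 1+option 8: time 9+2=11, value 25+21=46
- option 2+option 8: time 5+2=7, value 24+21=45
- option 7+option 8: time 8+2=10, value 16+21=37
Best: 46 marks.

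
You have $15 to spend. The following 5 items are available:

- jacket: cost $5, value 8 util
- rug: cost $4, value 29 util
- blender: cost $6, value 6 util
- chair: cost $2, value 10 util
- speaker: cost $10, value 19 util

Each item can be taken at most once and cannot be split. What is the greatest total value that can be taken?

48 util

Check high-value combinations within $15:
- rug+speaker: cost 4+10=14, value 29+19=48
- jacket+rug+chair: cost 5+4+2=11, value 8+29+10=47
- rug+blender+chair: cost 4+6+2=12, value 29+6+10=45
- jacket+rug+blender: cost 5+4+6=15, value 8+29+6=43
- rug+chair: cost 4+2=6, value 29+10=39
Best: 48 util.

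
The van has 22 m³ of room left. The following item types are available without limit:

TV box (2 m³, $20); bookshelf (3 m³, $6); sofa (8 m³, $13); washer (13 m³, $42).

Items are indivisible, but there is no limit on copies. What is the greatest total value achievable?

Best value-per-unit is TV box at 20/2, and filling with it alone uses volume 11×2=22. No mix of the others beats 11×20 = 220.

$220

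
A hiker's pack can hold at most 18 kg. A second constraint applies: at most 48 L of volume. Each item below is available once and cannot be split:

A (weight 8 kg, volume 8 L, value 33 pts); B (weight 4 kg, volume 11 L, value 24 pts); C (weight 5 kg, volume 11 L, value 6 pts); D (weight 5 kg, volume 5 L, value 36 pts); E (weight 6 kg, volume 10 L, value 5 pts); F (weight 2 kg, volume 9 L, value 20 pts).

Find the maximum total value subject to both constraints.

Feasible sets respecting both limits:
- A+B+D: weight 17, volume 24, value 93
- A+D+F: weight 15, volume 22, value 89
- B+C+D+F: weight 16, volume 36, value 86
- B+D+E+F: weight 17, volume 35, value 85
Best: 93 pts.

93 pts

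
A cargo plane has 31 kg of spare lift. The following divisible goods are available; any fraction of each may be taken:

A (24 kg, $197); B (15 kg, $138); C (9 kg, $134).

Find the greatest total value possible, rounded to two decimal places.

Take in order of value per unit:
- C (134/9 per unit): all 9 → value 134, running total 134.00
- B (138/15 per unit): all 15 → value 138, running total 272.00
- A (197/24 per unit): 7 of 24 → value 7×197/24 = 57.4583, running total 329.46
Total 329.46.

329.46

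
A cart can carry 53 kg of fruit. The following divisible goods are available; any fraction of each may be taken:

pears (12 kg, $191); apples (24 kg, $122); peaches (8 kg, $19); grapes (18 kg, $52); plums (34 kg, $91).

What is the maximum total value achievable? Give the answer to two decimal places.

Take in order of value per unit:
- pears (191/12 per unit): all 12 → value 191, running total 191.00
- apples (122/24 per unit): all 24 → value 122, running total 313.00
- grapes (52/18 per unit): 17 of 18 → value 17×52/18 = 49.1111, running total 362.11
Total 362.11.

362.11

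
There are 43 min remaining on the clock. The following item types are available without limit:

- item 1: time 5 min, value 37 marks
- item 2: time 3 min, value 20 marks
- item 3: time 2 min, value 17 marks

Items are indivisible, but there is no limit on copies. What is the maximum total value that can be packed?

360 marks

Best value-per-unit is item 3 at 17/2; filling with it alone gives 21×17 = 357.
Optimal mix: 1×item 1 + 19×item 3 → time 43, value 360.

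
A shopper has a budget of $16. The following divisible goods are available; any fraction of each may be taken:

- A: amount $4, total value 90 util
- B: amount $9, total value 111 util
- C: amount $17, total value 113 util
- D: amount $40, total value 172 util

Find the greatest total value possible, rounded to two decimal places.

Take in order of value per unit:
- A (90/4 per unit): all 4 → value 90, running total 90.00
- B (111/9 per unit): all 9 → value 111, running total 201.00
- C (113/17 per unit): 3 of 17 → value 3×113/17 = 19.9412, running total 220.94
Total 220.94.

220.94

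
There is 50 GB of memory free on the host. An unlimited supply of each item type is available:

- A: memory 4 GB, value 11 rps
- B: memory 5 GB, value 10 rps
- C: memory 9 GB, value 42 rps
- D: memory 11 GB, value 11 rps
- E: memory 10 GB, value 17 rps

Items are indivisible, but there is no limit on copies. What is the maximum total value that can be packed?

221 rps

Best value-per-unit is C at 42/9; filling with it alone gives 5×42 = 210.
Optimal mix: 1×A + 5×C → memory 49, value 221.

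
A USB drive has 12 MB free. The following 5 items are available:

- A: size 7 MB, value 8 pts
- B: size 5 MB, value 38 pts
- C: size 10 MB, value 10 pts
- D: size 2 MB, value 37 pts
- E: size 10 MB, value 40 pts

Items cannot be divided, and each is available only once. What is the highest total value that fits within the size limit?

77 pts

Check high-value combinations within 12 MB:
- D+E: size 2+10=12, value 37+40=77
- B+D: size 5+2=7, value 38+37=75
- C+D: size 10+2=12, value 10+37=47
- A+B: size 7+5=12, value 8+38=46
Best: 77 pts.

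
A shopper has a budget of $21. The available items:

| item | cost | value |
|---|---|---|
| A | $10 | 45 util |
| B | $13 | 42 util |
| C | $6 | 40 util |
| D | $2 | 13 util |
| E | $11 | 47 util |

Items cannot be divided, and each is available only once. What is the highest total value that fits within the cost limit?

100 util

This is a 0/1 knapsack; check combinations near the capacity.
- C+D+E: cost 6+2+11=19, value 40+13+47=100
- A+C+D: cost 10+6+2=18, value 45+40+13=98
- B+C+D: cost 13+6+2=21, value 42+40+13=95
- A+E: cost 10+11=21, value 45+47=92
- C+E: cost 6+11=17, value 40+47=87
Best: 100 util.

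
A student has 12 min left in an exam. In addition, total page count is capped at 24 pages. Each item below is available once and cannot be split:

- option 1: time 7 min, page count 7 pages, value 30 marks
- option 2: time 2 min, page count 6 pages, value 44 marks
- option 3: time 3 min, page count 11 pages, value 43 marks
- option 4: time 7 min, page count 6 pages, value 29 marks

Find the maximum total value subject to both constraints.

Feasible sets respecting both limits:
- option 1+option 2+option 3: time 12, page count 24, value 117
- option 2+option 3+option 4: time 12, page count 23, value 116
- option 2+option 3: time 5, page count 17, value 87
- option 1+option 2: time 9, page count 13, value 74
Best: 117 marks.

117 marks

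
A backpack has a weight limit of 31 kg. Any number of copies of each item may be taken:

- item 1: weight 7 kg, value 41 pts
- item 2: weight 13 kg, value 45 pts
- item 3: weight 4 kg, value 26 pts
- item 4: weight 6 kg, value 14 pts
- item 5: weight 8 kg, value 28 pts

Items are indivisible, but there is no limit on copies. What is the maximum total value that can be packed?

197 pts

Best value-per-unit is item 3 at 26/4; filling with it alone gives 7×26 = 182.
Optimal mix: 1×item 1 + 6×item 3 → weight 31, value 197.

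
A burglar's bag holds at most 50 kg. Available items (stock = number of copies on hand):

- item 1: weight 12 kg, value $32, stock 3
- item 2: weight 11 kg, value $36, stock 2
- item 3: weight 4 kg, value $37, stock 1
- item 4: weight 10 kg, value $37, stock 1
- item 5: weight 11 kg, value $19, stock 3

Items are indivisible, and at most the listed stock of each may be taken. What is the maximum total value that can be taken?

Top feasible selections:
- 1×item 1 + 2×item 2 + 1×item 3 + 1×item 4: weight 48, value 178
- 2×item 1 + 1×item 2 + 1×item 3 + 1×item 4: weight 49, value 174
- 2×item 1 + 2×item 2 + 1×item 3: weight 50, value 173
- 3×item 1 + 1×item 3 + 1×item 4: weight 50, value 170
Best: $178.

$178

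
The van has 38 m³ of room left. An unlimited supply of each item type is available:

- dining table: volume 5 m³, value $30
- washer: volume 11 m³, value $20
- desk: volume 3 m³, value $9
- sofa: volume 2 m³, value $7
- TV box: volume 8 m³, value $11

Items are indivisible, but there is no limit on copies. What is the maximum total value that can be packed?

$219

Best value-per-unit is dining table at 30/5; filling with it alone gives 7×30 = 210.
Optimal mix: 7×dining table + 1×desk → volume 38, value 219.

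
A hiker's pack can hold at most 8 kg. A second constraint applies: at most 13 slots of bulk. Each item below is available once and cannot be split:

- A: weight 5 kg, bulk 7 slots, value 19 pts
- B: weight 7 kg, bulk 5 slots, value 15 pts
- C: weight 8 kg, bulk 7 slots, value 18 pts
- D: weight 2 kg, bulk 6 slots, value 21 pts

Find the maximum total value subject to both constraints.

Feasible sets respecting both limits:
- A+D: weight 7, bulk 13, value 40
- D: weight 2, bulk 6, value 21
- A: weight 5, bulk 7, value 19
Best: 40 pts.

40 pts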